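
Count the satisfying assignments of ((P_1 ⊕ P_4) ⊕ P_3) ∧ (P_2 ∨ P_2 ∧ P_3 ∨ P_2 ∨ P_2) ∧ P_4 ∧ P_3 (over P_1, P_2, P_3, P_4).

1

P_1 | P_2 | P_3 | P_4 | (P_1 ⊕ P_4) | ((P_1 ⊕ P_4) ⊕ P_3) | (P_2 ∧ P_3) | (P_4 ∧ P_3) | φ
--- | --- | --- | --- | ----------- | ------------------- | ----------- | ----------- | -
 T  |  T  |  T  |  T  |      F      |          T          |      T      |      T      | T
 T  |  T  |  T  |  F  |      T      |          F          |      T      |      F      | F
 T  |  T  |  F  |  T  |      F      |          F          |      F      |      F      | F
 T  |  T  |  F  |  F  |      T      |          T          |      F      |      F      | F
 T  |  F  |  T  |  T  |      F      |          T          |      F      |      T      | F
 T  |  F  |  T  |  F  |      T      |          F          |      F      |      F      | F
 T  |  F  |  F  |  T  |      F      |          F          |      F      |      F      | F
 T  |  F  |  F  |  F  |      T      |          T          |      F      |      F      | F
 F  |  T  |  T  |  T  |      T      |          F          |      T      |      T      | F
 F  |  T  |  T  |  F  |      F      |          T          |      T      |      F      | F
 F  |  T  |  F  |  T  |      T      |          T          |      F      |      F      | F
 F  |  T  |  F  |  F  |      F      |          F          |      F      |      F      | F
 F  |  F  |  T  |  T  |      T      |          F          |      F      |      T      | F
 F  |  F  |  T  |  F  |      F      |          T          |      F      |      F      | F
 F  |  F  |  F  |  T  |      T      |          T          |      F      |      F      | F
 F  |  F  |  F  |  F  |      F      |          F          |      F      |      F      | F
The formula is true on 1 of the 16 rows.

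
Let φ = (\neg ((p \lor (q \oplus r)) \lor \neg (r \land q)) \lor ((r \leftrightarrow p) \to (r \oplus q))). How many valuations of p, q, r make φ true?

6

p | q | r || (q \oplus r) | (p \lor (q \oplus r)) | (r \land q) | \neg (r \land q) | (r \leftrightarrow p) | (r \oplus q) | φ
0 | 0 | 0 ||      0       |           0           |      0      |        1         |           1           |      0       | 0
0 | 0 | 1 ||      1       |           1           |      0      |        1         |           0           |      1       | 1
0 | 1 | 0 ||      1       |           1           |      0      |        1         |           1           |      1       | 1
0 | 1 | 1 ||      0       |           0           |      1      |        0         |           0           |      0       | 1
1 | 0 | 0 ||      0       |           1           |      0      |        1         |           0           |      0       | 1
1 | 0 | 1 ||      1       |           1           |      0      |        1         |           1           |      1       | 1
1 | 1 | 0 ||      1       |           1           |      0      |        1         |           0           |      1       | 1
1 | 1 | 1 ||      0       |           1           |      1      |        0         |           1           |      0       | 0
The formula is true on 6 of the 8 rows.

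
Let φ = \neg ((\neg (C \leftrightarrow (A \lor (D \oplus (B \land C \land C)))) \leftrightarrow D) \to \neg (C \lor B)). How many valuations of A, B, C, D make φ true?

7

A  B  C  D  |  φ
1  1  1  1  |  0
1  1  1  0  |  1
1  1  0  1  |  1
1  1  0  0  |  0
1  0  1  1  |  0
1  0  1  0  |  1
1  0  0  1  |  0
1  0  0  0  |  0
0  1  1  1  |  1
0  1  1  0  |  1
0  1  0  1  |  1
0  1  0  0  |  1
0  0  1  1  |  0
0  0  1  0  |  0
0  0  0  1  |  0
0  0  0  0  |  0
The formula is true on 7 of the 16 rows.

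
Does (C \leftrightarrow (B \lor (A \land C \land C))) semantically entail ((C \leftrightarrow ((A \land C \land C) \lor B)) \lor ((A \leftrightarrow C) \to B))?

A  B  C  |  φ  ψ
1  1  1  |  1  1
1  1  0  |  0  1
1  0  1  |  1  1
1  0  0  |  1  1
0  1  1  |  1  1
0  1  0  |  0  1
0  0  1  |  0  1
0  0  0  |  1  1
In every row where φ is true, ψ is also true, so φ ⊨ ψ.

yes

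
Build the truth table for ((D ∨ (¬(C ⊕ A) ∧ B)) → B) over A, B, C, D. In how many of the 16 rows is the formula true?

A | B | C | D | (C ⊕ A) | ¬(C ⊕ A) | (¬(C ⊕ A) ∧ B) | (D ∨ (¬(C ⊕ A) ∧ B)) | ((D ∨ (¬(C ⊕ A) ∧ B)) → B)
- | - | - | - | ------- | -------- | -------------- | -------------------- | --------------------------
1 | 1 | 1 | 1 |    0    |    1     |       1        |          1           |             1             
1 | 1 | 1 | 0 |    0    |    1     |       1        |          1           |             1             
1 | 1 | 0 | 1 |    1    |    0     |       0        |          1           |             1             
1 | 1 | 0 | 0 |    1    |    0     |       0        |          0           |             1             
1 | 0 | 1 | 1 |    0    |    1     |       0        |          1           |             0             
1 | 0 | 1 | 0 |    0    |    1     |       0        |          0           |             1             
1 | 0 | 0 | 1 |    1    |    0     |       0        |          1           |             0             
1 | 0 | 0 | 0 |    1    |    0     |       0        |          0           |             1             
0 | 1 | 1 | 1 |    1    |    0     |       0        |          1           |             1             
0 | 1 | 1 | 0 |    1    |    0     |       0        |          0           |             1             
0 | 1 | 0 | 1 |    0    |    1     |       1        |          1           |             1             
0 | 1 | 0 | 0 |    0    |    1     |       1        |          1           |             1             
0 | 0 | 1 | 1 |    1    |    0     |       0        |          1           |             0             
0 | 0 | 1 | 0 |    1    |    0     |       0        |          0           |             1             
0 | 0 | 0 | 1 |    0    |    1     |       0        |          1           |             0             
0 | 0 | 0 | 0 |    0    |    1     |       0        |          0           |             1             
The formula is true on 12 of the 16 rows.

12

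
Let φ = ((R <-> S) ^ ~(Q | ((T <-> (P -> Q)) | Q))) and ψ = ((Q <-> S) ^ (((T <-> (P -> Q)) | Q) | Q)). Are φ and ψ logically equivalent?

not equivalent

P  Q  R  S  T  |  φ  ψ
F  F  F  F  F  |  F  T
F  F  F  F  T  |  T  F
F  F  F  T  F  |  T  F
F  F  F  T  T  |  F  T
F  F  T  F  F  |  T  T
F  F  T  F  T  |  F  F
F  F  T  T  F  |  F  F
F  F  T  T  T  |  T  T
F  T  F  F  F  |  T  T
F  T  F  F  T  |  T  T
F  T  F  T  F  |  F  F
F  T  F  T  T  |  F  F
F  T  T  F  F  |  F  T
F  T  T  F  T  |  F  T
F  T  T  T  F  |  T  F
F  T  T  T  T  |  T  F
T  F  F  F  F  |  T  F
T  F  F  F  T  |  F  T
T  F  F  T  F  |  F  T
T  F  F  T  T  |  T  F
T  F  T  F  F  |  F  F
T  F  T  F  T  |  T  T
T  F  T  T  F  |  T  T
T  F  T  T  T  |  F  F
T  T  F  F  F  |  T  T
T  T  F  F  T  |  T  T
T  T  F  T  F  |  F  F
T  T  F  T  T  |  F  F
T  T  T  F  F  |  F  T
T  T  T  F  T  |  F  T
T  T  T  T  F  |  T  F
T  T  T  T  T  |  T  F
The columns differ at P=F, Q=F, R=F, S=F, T=F (φ=F, ψ=T), so they are not equivalent.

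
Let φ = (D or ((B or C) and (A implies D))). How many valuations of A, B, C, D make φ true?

11

A | B | C | D || (B or C) | (A implies D) | ((B or C) and (A implies D)) | φ
F | F | F | F ||    F     |       T       |              F               | F
F | F | F | T ||    F     |       T       |              F               | T
F | F | T | F ||    T     |       T       |              T               | T
F | F | T | T ||    T     |       T       |              T               | T
F | T | F | F ||    T     |       T       |              T               | T
F | T | F | T ||    T     |       T       |              T               | T
F | T | T | F ||    T     |       T       |              T               | T
F | T | T | T ||    T     |       T       |              T               | T
T | F | F | F ||    F     |       F       |              F               | F
T | F | F | T ||    F     |       T       |              F               | T
T | F | T | F ||    T     |       F       |              F               | F
T | F | T | T ||    T     |       T       |              T               | T
T | T | F | F ||    T     |       F       |              F               | F
T | T | F | T ||    T     |       T       |              T               | T
T | T | T | F ||    T     |       F       |              F               | F
T | T | T | T ||    T     |       T       |              T               | T
The formula is true on 11 of the 16 rows.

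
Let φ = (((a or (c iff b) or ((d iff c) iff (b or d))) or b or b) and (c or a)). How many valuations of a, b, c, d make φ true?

a  b  c  d  |  φ
F  F  F  F  |  F
F  F  F  T  |  F
F  F  T  F  |  T
F  F  T  T  |  T
F  T  F  F  |  F
F  T  F  T  |  F
F  T  T  F  |  T
F  T  T  T  |  T
T  F  F  F  |  T
T  F  F  T  |  T
T  F  T  F  |  T
T  F  T  T  |  T
T  T  F  F  |  T
T  T  F  T  |  T
T  T  T  F  |  T
T  T  T  T  |  T
The formula is true on 12 of the 16 rows.

12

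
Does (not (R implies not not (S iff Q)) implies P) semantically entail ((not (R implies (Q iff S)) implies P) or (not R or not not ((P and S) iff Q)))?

yes

P | Q | R | S || φ | ψ
1 | 1 | 1 | 1 || 1 | 1
1 | 1 | 1 | 0 || 1 | 1
1 | 1 | 0 | 1 || 1 | 1
1 | 1 | 0 | 0 || 1 | 1
1 | 0 | 1 | 1 || 1 | 1
1 | 0 | 1 | 0 || 1 | 1
1 | 0 | 0 | 1 || 1 | 1
1 | 0 | 0 | 0 || 1 | 1
0 | 1 | 1 | 1 || 1 | 1
0 | 1 | 1 | 0 || 0 | 0
0 | 1 | 0 | 1 || 1 | 1
0 | 1 | 0 | 0 || 1 | 1
0 | 0 | 1 | 1 || 0 | 1
0 | 0 | 1 | 0 || 1 | 1
0 | 0 | 0 | 1 || 1 | 1
0 | 0 | 0 | 0 || 1 | 1
In every row where φ is true, ψ is also true, so φ ⊨ ψ.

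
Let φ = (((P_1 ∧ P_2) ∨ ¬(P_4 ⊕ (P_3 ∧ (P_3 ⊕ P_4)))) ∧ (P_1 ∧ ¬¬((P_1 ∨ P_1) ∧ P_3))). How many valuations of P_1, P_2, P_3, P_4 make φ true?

2

P_1 | P_2 | P_3 | P_4 | φ
--- | --- | --- | --- | -
 1  |  1  |  1  |  1  | 1
 1  |  1  |  1  |  0  | 1
 1  |  1  |  0  |  1  | 0
 1  |  1  |  0  |  0  | 0
 1  |  0  |  1  |  1  | 0
 1  |  0  |  1  |  0  | 0
 1  |  0  |  0  |  1  | 0
 1  |  0  |  0  |  0  | 0
 0  |  1  |  1  |  1  | 0
 0  |  1  |  1  |  0  | 0
 0  |  1  |  0  |  1  | 0
 0  |  1  |  0  |  0  | 0
 0  |  0  |  1  |  1  | 0
 0  |  0  |  1  |  0  | 0
 0  |  0  |  0  |  1  | 0
 0  |  0  |  0  |  0  | 0
The formula is true on 2 of the 16 rows.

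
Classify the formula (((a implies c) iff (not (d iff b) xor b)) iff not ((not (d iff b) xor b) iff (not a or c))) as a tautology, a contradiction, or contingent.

contradiction

a | b | c | d || (a implies c) | (d iff b) | not (d iff b) | (not (d iff b) xor b) | not a | (not a or c) | φ
0 | 0 | 0 | 0 ||       1       |     1     |       0       |           0           |   1   |      1       | 0
0 | 0 | 0 | 1 ||       1       |     0     |       1       |           1           |   1   |      1       | 0
0 | 0 | 1 | 0 ||       1       |     1     |       0       |           0           |   1   |      1       | 0
0 | 0 | 1 | 1 ||       1       |     0     |       1       |           1           |   1   |      1       | 0
0 | 1 | 0 | 0 ||       1       |     0     |       1       |           0           |   1   |      1       | 0
0 | 1 | 0 | 1 ||       1       |     1     |       0       |           1           |   1   |      1       | 0
0 | 1 | 1 | 0 ||       1       |     0     |       1       |           0           |   1   |      1       | 0
0 | 1 | 1 | 1 ||       1       |     1     |       0       |           1           |   1   |      1       | 0
1 | 0 | 0 | 0 ||       0       |     1     |       0       |           0           |   0   |      0       | 0
1 | 0 | 0 | 1 ||       0       |     0     |       1       |           1           |   0   |      0       | 0
1 | 0 | 1 | 0 ||       1       |     1     |       0       |           0           |   0   |      1       | 0
1 | 0 | 1 | 1 ||       1       |     0     |       1       |           1           |   0   |      1       | 0
1 | 1 | 0 | 0 ||       0       |     0     |       1       |           0           |   0   |      0       | 0
1 | 1 | 0 | 1 ||       0       |     1     |       0       |           1           |   0   |      0       | 0
1 | 1 | 1 | 0 ||       1       |     0     |       1       |           0           |   0   |      1       | 0
1 | 1 | 1 | 1 ||       1       |     1     |       0       |           1           |   0   |      1       | 0
Every row is 0, so the formula is a contradiction.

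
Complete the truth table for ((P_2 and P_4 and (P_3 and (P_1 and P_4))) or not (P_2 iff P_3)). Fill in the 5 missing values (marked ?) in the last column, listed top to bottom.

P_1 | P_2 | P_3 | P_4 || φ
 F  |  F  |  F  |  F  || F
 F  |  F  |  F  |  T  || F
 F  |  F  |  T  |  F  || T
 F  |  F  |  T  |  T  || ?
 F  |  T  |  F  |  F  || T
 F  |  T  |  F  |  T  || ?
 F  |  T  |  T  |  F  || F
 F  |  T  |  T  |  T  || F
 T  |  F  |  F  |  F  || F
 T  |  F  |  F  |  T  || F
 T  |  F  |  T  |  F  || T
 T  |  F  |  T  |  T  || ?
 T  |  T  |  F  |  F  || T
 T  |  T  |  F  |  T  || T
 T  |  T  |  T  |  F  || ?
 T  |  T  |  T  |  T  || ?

T, T, T, F, T

Row P_1=F, P_2=F, P_3=T, P_4=T: (P_2 and P_4 and (P_3 and (P_1 and P_4))) = F, not (P_2 iff P_3) = T, so the formula = T.
Row P_1=F, P_2=T, P_3=F, P_4=T: (P_2 and P_4 and (P_3 and (P_1 and P_4))) = F, not (P_2 iff P_3) = T, so the formula = T.
Row P_1=T, P_2=F, P_3=T, P_4=T: (P_2 and P_4 and (P_3 and (P_1 and P_4))) = F, not (P_2 iff P_3) = T, so the formula = T.
Row P_1=T, P_2=T, P_3=T, P_4=F: (P_2 and P_4 and (P_3 and (P_1 and P_4))) = F, not (P_2 iff P_3) = F, so the formula = F.
Row P_1=T, P_2=T, P_3=T, P_4=T: (P_2 and P_4 and (P_3 and (P_1 and P_4))) = T, not (P_2 iff P_3) = F, so the formula = T.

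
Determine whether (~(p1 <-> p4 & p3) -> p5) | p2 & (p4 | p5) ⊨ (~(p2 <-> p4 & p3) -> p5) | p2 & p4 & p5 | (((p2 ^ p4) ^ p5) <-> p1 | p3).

no

p1 | p2 | p3 | p4 | p5 | φ | ψ
-- | -- | -- | -- | -- | - | -
F  | F  | F  | F  | F  | T | T
F  | F  | F  | F  | T  | T | T
F  | F  | F  | T  | F  | T | T
F  | F  | F  | T  | T  | T | T
F  | F  | T  | F  | F  | T | T
F  | F  | T  | F  | T  | T | T
F  | F  | T  | T  | F  | F | T
F  | F  | T  | T  | T  | T | T
F  | T  | F  | F  | F  | T | F
F  | T  | F  | F  | T  | T | T
F  | T  | F  | T  | F  | T | T
F  | T  | F  | T  | T  | T | T
F  | T  | T  | F  | F  | T | T
F  | T  | T  | F  | T  | T | T
F  | T  | T  | T  | F  | T | T
F  | T  | T  | T  | T  | T | T
T  | F  | F  | F  | F  | F | T
T  | F  | F  | F  | T  | T | T
T  | F  | F  | T  | F  | F | T
T  | F  | F  | T  | T  | T | T
T  | F  | T  | F  | F  | F | T
T  | F  | T  | F  | T  | T | T
T  | F  | T  | T  | F  | T | T
T  | F  | T  | T  | T  | T | T
T  | T  | F  | F  | F  | F | T
T  | T  | F  | F  | T  | T | T
T  | T  | F  | T  | F  | T | F
T  | T  | F  | T  | T  | T | T
T  | T  | T  | F  | F  | F | T
T  | T  | T  | F  | T  | T | T
T  | T  | T  | T  | F  | T | T
T  | T  | T  | T  | T  | T | T
At p1=F, p2=T, p3=F, p4=F, p5=F we have φ true but ψ false, so φ does not entail ψ.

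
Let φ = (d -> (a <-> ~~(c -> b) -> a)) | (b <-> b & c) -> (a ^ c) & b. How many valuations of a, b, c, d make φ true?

  a   |   b   |   c   |   d   || (c -> b) | ~(c -> b) | ~~(c -> b) | (~~(c -> b) -> a) | (a <-> (~~(c -> b) -> a)) | (b & c) | (b <-> (b & c)) | (a ^ c) | ((a ^ c) & b) |   φ  
False | False | False | False ||   True   |   False   |    True    |       False       |            True           |  False  |       True      |  False  |     False     | False
False | False | False |  True ||   True   |   False   |    True    |       False       |            True           |  False  |       True      |  False  |     False     | False
False | False |  True | False ||  False   |    True   |   False    |        True       |           False           |  False  |       True      |   True  |     False     | False
False | False |  True |  True ||  False   |    True   |   False    |        True       |           False           |  False  |       True      |   True  |     False     | False
False |  True | False | False ||   True   |   False   |    True    |       False       |            True           |  False  |      False      |  False  |     False     | False
False |  True | False |  True ||   True   |   False   |    True    |       False       |            True           |  False  |      False      |  False  |     False     | False
False |  True |  True | False ||   True   |   False   |    True    |       False       |            True           |   True  |       True      |   True  |      True     |  True
False |  True |  True |  True ||   True   |   False   |    True    |       False       |            True           |   True  |       True      |   True  |      True     |  True
 True | False | False | False ||   True   |   False   |    True    |        True       |            True           |  False  |       True      |   True  |     False     | False
 True | False | False |  True ||   True   |   False   |    True    |        True       |            True           |  False  |       True      |   True  |     False     | False
 True | False |  True | False ||  False   |    True   |   False    |        True       |            True           |  False  |       True      |  False  |     False     | False
 True | False |  True |  True ||  False   |    True   |   False    |        True       |            True           |  False  |       True      |  False  |     False     | False
 True |  True | False | False ||   True   |   False   |    True    |        True       |            True           |  False  |      False      |   True  |      True     |  True
 True |  True | False |  True ||   True   |   False   |    True    |        True       |            True           |  False  |      False      |   True  |      True     |  True
 True |  True |  True | False ||   True   |   False   |    True    |        True       |            True           |   True  |       True      |  False  |     False     | False
 True |  True |  True |  True ||   True   |   False   |    True    |        True       |            True           |   True  |       True      |  False  |     False     | False
The formula is true on 4 of the 16 rows.

4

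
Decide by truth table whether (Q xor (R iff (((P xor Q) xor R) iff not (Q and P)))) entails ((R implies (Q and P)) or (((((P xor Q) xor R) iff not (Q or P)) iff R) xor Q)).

no

P | Q | R | φ | ψ
- | - | - | - | -
T | T | T | T | T
T | T | F | T | T
T | F | T | F | T
T | F | F | F | T
F | T | T | T | F
F | T | F | T | T
F | F | T | T | T
F | F | F | T | T
At P=F, Q=T, R=T we have φ true but ψ false, so φ does not entail ψ.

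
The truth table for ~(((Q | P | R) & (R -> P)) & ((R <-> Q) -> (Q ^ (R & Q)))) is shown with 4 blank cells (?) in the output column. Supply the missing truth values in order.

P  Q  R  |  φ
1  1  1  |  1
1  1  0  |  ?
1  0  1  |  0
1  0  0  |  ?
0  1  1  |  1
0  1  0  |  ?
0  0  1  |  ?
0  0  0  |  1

0, 1, 0, 1

Row P=1, Q=1, R=0: ((Q | P | R) & (R -> P)) = 1, ((R <-> Q) -> (Q ^ (R & Q))) = 1, (((Q | P | R) & (R -> P)) & ((R <-> Q) -> (Q ^ (R & Q)))) = 1, so the formula = 0.
Row P=1, Q=0, R=0: ((Q | P | R) & (R -> P)) = 1, ((R <-> Q) -> (Q ^ (R & Q))) = 0, (((Q | P | R) & (R -> P)) & ((R <-> Q) -> (Q ^ (R & Q)))) = 0, so the formula = 1.
Row P=0, Q=1, R=0: ((Q | P | R) & (R -> P)) = 1, ((R <-> Q) -> (Q ^ (R & Q))) = 1, (((Q | P | R) & (R -> P)) & ((R <-> Q) -> (Q ^ (R & Q)))) = 1, so the formula = 0.
Row P=0, Q=0, R=1: ((Q | P | R) & (R -> P)) = 0, ((R <-> Q) -> (Q ^ (R & Q))) = 1, (((Q | P | R) & (R -> P)) & ((R <-> Q) -> (Q ^ (R & Q)))) = 0, so the formula = 1.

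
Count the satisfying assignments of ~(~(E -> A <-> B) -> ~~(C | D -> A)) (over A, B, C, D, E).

A | B | C | D | E | φ
- | - | - | - | - | -
F | F | F | F | F | F
F | F | F | F | T | F
F | F | F | T | F | T
F | F | F | T | T | F
F | F | T | F | F | T
F | F | T | F | T | F
F | F | T | T | F | T
F | F | T | T | T | F
F | T | F | F | F | F
F | T | F | F | T | F
F | T | F | T | F | F
F | T | F | T | T | T
F | T | T | F | F | F
F | T | T | F | T | T
F | T | T | T | F | F
F | T | T | T | T | T
T | F | F | F | F | F
T | F | F | F | T | F
T | F | F | T | F | F
T | F | F | T | T | F
T | F | T | F | F | F
T | F | T | F | T | F
T | F | T | T | F | F
T | F | T | T | T | F
T | T | F | F | F | F
T | T | F | F | T | F
T | T | F | T | F | F
T | T | F | T | T | F
T | T | T | F | F | F
T | T | T | F | T | F
T | T | T | T | F | F
T | T | T | T | T | F
The formula is true on 6 of the 32 rows.

6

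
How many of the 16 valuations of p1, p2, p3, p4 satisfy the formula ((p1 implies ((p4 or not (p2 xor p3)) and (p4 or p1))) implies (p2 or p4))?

p1 | p2 | p3 | p4 | φ
-- | -- | -- | -- | -
T  | T  | T  | T  | T
T  | T  | T  | F  | T
T  | T  | F  | T  | T
T  | T  | F  | F  | T
T  | F  | T  | T  | T
T  | F  | T  | F  | T
T  | F  | F  | T  | T
T  | F  | F  | F  | F
F  | T  | T  | T  | T
F  | T  | T  | F  | T
F  | T  | F  | T  | T
F  | T  | F  | F  | T
F  | F  | T  | T  | T
F  | F  | T  | F  | F
F  | F  | F  | T  | T
F  | F  | F  | F  | F
The formula is true on 13 of the 16 rows.

13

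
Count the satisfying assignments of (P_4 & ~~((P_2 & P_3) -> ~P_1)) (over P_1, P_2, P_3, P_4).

P_1 | P_2 | P_3 | P_4 || (P_2 & P_3) | ~P_1 | ((P_2 & P_3) -> ~P_1) | ~((P_2 & P_3) -> ~P_1) | ~~((P_2 & P_3) -> ~P_1) | φ
 T  |  T  |  T  |  T  ||      T      |  F   |           F           |           T            |            F            | F
 T  |  T  |  T  |  F  ||      T      |  F   |           F           |           T            |            F            | F
 T  |  T  |  F  |  T  ||      F      |  F   |           T           |           F            |            T            | T
 T  |  T  |  F  |  F  ||      F      |  F   |           T           |           F            |            T            | F
 T  |  F  |  T  |  T  ||      F      |  F   |           T           |           F            |            T            | T
 T  |  F  |  T  |  F  ||      F      |  F   |           T           |           F            |            T            | F
 T  |  F  |  F  |  T  ||      F      |  F   |           T           |           F            |            T            | T
 T  |  F  |  F  |  F  ||      F      |  F   |           T           |           F            |            T            | F
 F  |  T  |  T  |  T  ||      T      |  T   |           T           |           F            |            T            | T
 F  |  T  |  T  |  F  ||      T      |  T   |           T           |           F            |            T            | F
 F  |  T  |  F  |  T  ||      F      |  T   |           T           |           F            |            T            | T
 F  |  T  |  F  |  F  ||      F      |  T   |           T           |           F            |            T            | F
 F  |  F  |  T  |  T  ||      F      |  T   |           T           |           F            |            T            | T
 F  |  F  |  T  |  F  ||      F      |  T   |           T           |           F            |            T            | F
 F  |  F  |  F  |  T  ||      F      |  T   |           T           |           F            |            T            | T
 F  |  F  |  F  |  F  ||      F      |  T   |           T           |           F            |            T            | F
The formula is true on 7 of the 16 rows.

7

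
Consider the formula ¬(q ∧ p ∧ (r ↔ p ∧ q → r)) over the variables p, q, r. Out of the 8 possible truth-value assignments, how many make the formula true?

6

p  q  r  |  (p ∧ q)  ((p ∧ q) → r)  (r ↔ ((p ∧ q) → r))  ¬(q ∧ p ∧ (r ↔ ((p ∧ q) → r)))
F  F  F  |     F           T                 F                         T               
F  F  T  |     F           T                 T                         T               
F  T  F  |     F           T                 F                         T               
F  T  T  |     F           T                 T                         T               
T  F  F  |     F           T                 F                         T               
T  F  T  |     F           T                 T                         T               
T  T  F  |     T           F                 T                         F               
T  T  T  |     T           T                 T                         F               
The formula is true on 6 of the 8 rows.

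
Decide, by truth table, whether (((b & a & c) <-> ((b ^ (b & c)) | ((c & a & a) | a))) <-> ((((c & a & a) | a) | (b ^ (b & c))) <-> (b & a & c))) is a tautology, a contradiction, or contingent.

a | b | c || φ
F | F | F || T
F | F | T || T
F | T | F || T
F | T | T || T
T | F | F || T
T | F | T || T
T | T | F || T
T | T | T || T
Every row is T, so the formula is a tautology.

tautology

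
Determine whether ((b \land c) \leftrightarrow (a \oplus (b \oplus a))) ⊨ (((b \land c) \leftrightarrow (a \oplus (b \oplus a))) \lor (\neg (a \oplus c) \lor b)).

yes

a  b  c  |  φ  ψ
1  1  1  |  1  1
1  1  0  |  0  1
1  0  1  |  1  1
1  0  0  |  1  1
0  1  1  |  1  1
0  1  0  |  0  1
0  0  1  |  1  1
0  0  0  |  1  1
In every row where φ is true, ψ is also true, so φ ⊨ ψ.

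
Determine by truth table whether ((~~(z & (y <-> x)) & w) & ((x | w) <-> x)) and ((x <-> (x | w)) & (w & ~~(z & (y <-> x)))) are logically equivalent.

equivalent

x | y | z | w | φ | ψ
- | - | - | - | - | -
1 | 1 | 1 | 1 | 1 | 1
1 | 1 | 1 | 0 | 0 | 0
1 | 1 | 0 | 1 | 0 | 0
1 | 1 | 0 | 0 | 0 | 0
1 | 0 | 1 | 1 | 0 | 0
1 | 0 | 1 | 0 | 0 | 0
1 | 0 | 0 | 1 | 0 | 0
1 | 0 | 0 | 0 | 0 | 0
0 | 1 | 1 | 1 | 0 | 0
0 | 1 | 1 | 0 | 0 | 0
0 | 1 | 0 | 1 | 0 | 0
0 | 1 | 0 | 0 | 0 | 0
0 | 0 | 1 | 1 | 0 | 0
0 | 0 | 1 | 0 | 0 | 0
0 | 0 | 0 | 1 | 0 | 0
0 | 0 | 0 | 0 | 0 | 0
The columns for φ and ψ agree on every row, so they are logically equivalent.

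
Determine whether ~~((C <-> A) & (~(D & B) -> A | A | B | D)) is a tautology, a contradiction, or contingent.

contingent

A | B | C | D || φ
1 | 1 | 1 | 1 || 1
1 | 1 | 1 | 0 || 1
1 | 1 | 0 | 1 || 0
1 | 1 | 0 | 0 || 0
1 | 0 | 1 | 1 || 1
1 | 0 | 1 | 0 || 1
1 | 0 | 0 | 1 || 0
1 | 0 | 0 | 0 || 0
0 | 1 | 1 | 1 || 0
0 | 1 | 1 | 0 || 0
0 | 1 | 0 | 1 || 1
0 | 1 | 0 | 0 || 1
0 | 0 | 1 | 1 || 0
0 | 0 | 1 | 0 || 0
0 | 0 | 0 | 1 || 1
0 | 0 | 0 | 0 || 0
7 of 16 rows are 1, so the formula is contingent.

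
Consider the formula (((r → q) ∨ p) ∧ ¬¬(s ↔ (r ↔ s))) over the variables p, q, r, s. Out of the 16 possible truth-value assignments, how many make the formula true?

p  q  r  s  |  (r → q)  ((r → q) ∨ p)  (r ↔ s)  (s ↔ (r ↔ s))  ¬(s ↔ (r ↔ s))  ¬¬(s ↔ (r ↔ s))  φ
T  T  T  T  |     T           T           T           T              F                T         T
T  T  T  F  |     T           T           F           T              F                T         T
T  T  F  T  |     T           T           F           F              T                F         F
T  T  F  F  |     T           T           T           F              T                F         F
T  F  T  T  |     F           T           T           T              F                T         T
T  F  T  F  |     F           T           F           T              F                T         T
T  F  F  T  |     T           T           F           F              T                F         F
T  F  F  F  |     T           T           T           F              T                F         F
F  T  T  T  |     T           T           T           T              F                T         T
F  T  T  F  |     T           T           F           T              F                T         T
F  T  F  T  |     T           T           F           F              T                F         F
F  T  F  F  |     T           T           T           F              T                F         F
F  F  T  T  |     F           F           T           T              F                T         F
F  F  T  F  |     F           F           F           T              F                T         F
F  F  F  T  |     T           T           F           F              T                F         F
F  F  F  F  |     T           T           T           F              T                F         F
The formula is true on 6 of the 16 rows.

6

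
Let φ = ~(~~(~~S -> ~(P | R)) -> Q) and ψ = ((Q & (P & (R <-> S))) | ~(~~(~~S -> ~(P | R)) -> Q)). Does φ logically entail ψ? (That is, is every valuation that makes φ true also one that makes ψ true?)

yes

P | Q | R | S || φ | ψ
T | T | T | T || F | T
T | T | T | F || F | F
T | T | F | T || F | F
T | T | F | F || F | T
T | F | T | T || F | F
T | F | T | F || T | T
T | F | F | T || F | F
T | F | F | F || T | T
F | T | T | T || F | F
F | T | T | F || F | F
F | T | F | T || F | F
F | T | F | F || F | F
F | F | T | T || F | F
F | F | T | F || T | T
F | F | F | T || T | T
F | F | F | F || T | T
In every row where φ is true, ψ is also true, so φ ⊨ ψ.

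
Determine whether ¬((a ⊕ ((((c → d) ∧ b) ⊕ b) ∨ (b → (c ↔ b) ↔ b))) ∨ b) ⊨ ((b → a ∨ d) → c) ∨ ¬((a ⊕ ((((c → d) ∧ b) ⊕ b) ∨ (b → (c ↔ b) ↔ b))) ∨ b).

a | b | c | d | φ | ψ
- | - | - | - | - | -
F | F | F | F | T | T
F | F | F | T | T | T
F | F | T | F | T | T
F | F | T | T | T | T
F | T | F | F | F | T
F | T | F | T | F | F
F | T | T | F | F | T
F | T | T | T | F | T
T | F | F | F | F | F
T | F | F | T | F | F
T | F | T | F | F | T
T | F | T | T | F | T
T | T | F | F | F | F
T | T | F | T | F | F
T | T | T | F | F | T
T | T | T | T | F | T
In every row where φ is true, ψ is also true, so φ ⊨ ψ.

yes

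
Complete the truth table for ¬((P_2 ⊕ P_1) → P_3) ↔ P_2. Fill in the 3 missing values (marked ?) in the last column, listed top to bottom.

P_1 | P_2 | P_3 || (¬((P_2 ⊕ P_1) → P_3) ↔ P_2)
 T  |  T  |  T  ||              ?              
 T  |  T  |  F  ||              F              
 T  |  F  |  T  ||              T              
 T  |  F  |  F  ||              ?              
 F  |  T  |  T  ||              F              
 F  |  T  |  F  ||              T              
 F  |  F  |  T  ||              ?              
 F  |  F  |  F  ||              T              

F, F, T

Row P_1=T, P_2=T, P_3=T: ¬((P_2 ⊕ P_1) → P_3) = F, so (¬((P_2 ⊕ P_1) → P_3) ↔ P_2) = F.
Row P_1=T, P_2=F, P_3=F: ¬((P_2 ⊕ P_1) → P_3) = T, so (¬((P_2 ⊕ P_1) → P_3) ↔ P_2) = F.
Row P_1=F, P_2=F, P_3=T: ¬((P_2 ⊕ P_1) → P_3) = F, so (¬((P_2 ⊕ P_1) → P_3) ↔ P_2) = T.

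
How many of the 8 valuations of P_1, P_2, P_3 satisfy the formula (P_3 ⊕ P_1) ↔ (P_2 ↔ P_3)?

P_1 | P_2 | P_3 || ((P_3 ⊕ P_1) ↔ (P_2 ↔ P_3))
 T  |  T  |  T  ||              F             
 T  |  T  |  F  ||              F             
 T  |  F  |  T  ||              T             
 T  |  F  |  F  ||              T             
 F  |  T  |  T  ||              T             
 F  |  T  |  F  ||              T             
 F  |  F  |  T  ||              F             
 F  |  F  |  F  ||              F             
The formula is true on 4 of the 8 rows.

4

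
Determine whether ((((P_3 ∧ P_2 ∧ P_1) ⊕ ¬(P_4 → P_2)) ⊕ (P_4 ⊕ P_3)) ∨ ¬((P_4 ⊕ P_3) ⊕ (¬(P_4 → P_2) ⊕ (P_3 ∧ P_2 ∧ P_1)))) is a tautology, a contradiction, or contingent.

P_1  P_2  P_3  P_4  |  (P_3 ∧ P_2 ∧ P_1)  (P_4 → P_2)  ¬(P_4 → P_2)  (P_4 ⊕ P_3)  φ
 T    T    T    T   |          T               T            F             F       T
 T    T    T    F   |          T               T            F             T       T
 T    T    F    T   |          F               T            F             T       T
 T    T    F    F   |          F               T            F             F       T
 T    F    T    T   |          F               F            T             F       T
 T    F    T    F   |          F               T            F             T       T
 T    F    F    T   |          F               F            T             T       T
 T    F    F    F   |          F               T            F             F       T
 F    T    T    T   |          F               T            F             F       T
 F    T    T    F   |          F               T            F             T       T
 F    T    F    T   |          F               T            F             T       T
 F    T    F    F   |          F               T            F             F       T
 F    F    T    T   |          F               F            T             F       T
 F    F    T    F   |          F               T            F             T       T
 F    F    F    T   |          F               F            T             T       T
 F    F    F    F   |          F               T            F             F       T
Every row is T, so the formula is a tautology.

tautology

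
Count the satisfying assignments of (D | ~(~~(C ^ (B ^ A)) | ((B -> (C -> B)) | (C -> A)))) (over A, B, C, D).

8

A  B  C  D     (B ^ A)  (C ^ (B ^ A))  ~(C ^ (B ^ A))  ~~(C ^ (B ^ A))  (C -> B)  (B -> (C -> B))  (C -> A)  ((B -> (C -> B)) | (C -> A))  φ
T  T  T  T        F           T              F                T            T             T            T                   T                T
T  T  T  F        F           T              F                T            T             T            T                   T                F
T  T  F  T        F           F              T                F            T             T            T                   T                T
T  T  F  F        F           F              T                F            T             T            T                   T                F
T  F  T  T        T           F              T                F            F             T            T                   T                T
T  F  T  F        T           F              T                F            F             T            T                   T                F
T  F  F  T        T           T              F                T            T             T            T                   T                T
T  F  F  F        T           T              F                T            T             T            T                   T                F
F  T  T  T        T           F              T                F            T             T            F                   T                T
F  T  T  F        T           F              T                F            T             T            F                   T                F
F  T  F  T        T           T              F                T            T             T            T                   T                T
F  T  F  F        T           T              F                T            T             T            T                   T                F
F  F  T  T        F           T              F                T            F             T            F                   T                T
F  F  T  F        F           T              F                T            F             T            F                   T                F
F  F  F  T        F           F              T                F            T             T            T                   T                T
F  F  F  F        F           F              T                F            T             T            T                   T                F
The formula is true on 8 of the 16 rows.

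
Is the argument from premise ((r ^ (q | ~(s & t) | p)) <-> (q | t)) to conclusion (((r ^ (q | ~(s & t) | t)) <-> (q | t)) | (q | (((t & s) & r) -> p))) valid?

no

  p   |   q   |   r   |   s   |   t   ||   φ   |   ψ  
False | False | False | False | False || False |  True
False | False | False | False |  True ||  True |  True
False | False | False |  True | False || False |  True
False | False | False |  True |  True || False |  True
False | False |  True | False | False ||  True |  True
False | False |  True | False |  True || False |  True
False | False |  True |  True | False ||  True |  True
False | False |  True |  True |  True ||  True | False
False |  True | False | False | False ||  True |  True
False |  True | False | False |  True ||  True |  True
False |  True | False |  True | False ||  True |  True
False |  True | False |  True |  True ||  True |  True
False |  True |  True | False | False || False |  True
False |  True |  True | False |  True || False |  True
False |  True |  True |  True | False || False |  True
False |  True |  True |  True |  True || False |  True
 True | False | False | False | False || False |  True
 True | False | False | False |  True ||  True |  True
 True | False | False |  True | False || False |  True
 True | False | False |  True |  True ||  True |  True
 True | False |  True | False | False ||  True |  True
 True | False |  True | False |  True || False |  True
 True | False |  True |  True | False ||  True |  True
 True | False |  True |  True |  True || False |  True
 True |  True | False | False | False ||  True |  True
 True |  True | False | False |  True ||  True |  True
 True |  True | False |  True | False ||  True |  True
 True |  True | False |  True |  True ||  True |  True
 True |  True |  True | False | False || False |  True
 True |  True |  True | False |  True || False |  True
 True |  True |  True |  True | False || False |  True
 True |  True |  True |  True |  True || False |  True
At p=False, q=False, r=True, s=True, t=True we have φ true but ψ false, so φ does not entail ψ.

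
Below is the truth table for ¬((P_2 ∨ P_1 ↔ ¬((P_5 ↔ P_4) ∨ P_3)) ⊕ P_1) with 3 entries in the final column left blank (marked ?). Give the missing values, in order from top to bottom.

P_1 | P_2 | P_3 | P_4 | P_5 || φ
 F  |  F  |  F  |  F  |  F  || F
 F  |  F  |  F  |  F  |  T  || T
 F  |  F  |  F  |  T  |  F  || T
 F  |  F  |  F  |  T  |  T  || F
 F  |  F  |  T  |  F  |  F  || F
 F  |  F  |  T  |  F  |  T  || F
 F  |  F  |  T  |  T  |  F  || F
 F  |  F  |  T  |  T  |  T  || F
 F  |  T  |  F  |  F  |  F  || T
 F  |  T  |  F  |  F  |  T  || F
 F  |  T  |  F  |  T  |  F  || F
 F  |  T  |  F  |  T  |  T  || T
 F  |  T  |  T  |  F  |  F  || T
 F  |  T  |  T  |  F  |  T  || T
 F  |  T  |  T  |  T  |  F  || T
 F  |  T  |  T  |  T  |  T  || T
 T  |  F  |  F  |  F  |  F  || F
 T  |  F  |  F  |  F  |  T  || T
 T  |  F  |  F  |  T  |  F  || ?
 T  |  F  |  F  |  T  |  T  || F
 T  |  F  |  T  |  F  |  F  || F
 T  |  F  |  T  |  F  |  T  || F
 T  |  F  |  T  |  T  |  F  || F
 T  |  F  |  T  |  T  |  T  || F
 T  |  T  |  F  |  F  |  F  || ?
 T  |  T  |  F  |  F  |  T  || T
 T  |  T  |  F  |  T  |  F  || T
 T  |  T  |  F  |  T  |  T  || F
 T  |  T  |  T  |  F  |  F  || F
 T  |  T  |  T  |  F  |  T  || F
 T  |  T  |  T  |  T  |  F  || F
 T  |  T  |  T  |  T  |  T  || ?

Row P_1=T, P_2=F, P_3=F, P_4=T, P_5=F: (P_2 ∨ P_1 ↔ ¬((P_5 ↔ P_4) ∨ P_3)) = T, ((P_2 ∨ P_1 ↔ ¬((P_5 ↔ P_4) ∨ P_3)) ⊕ P_1) = F, so the formula = T.
Row P_1=T, P_2=T, P_3=F, P_4=F, P_5=F: (P_2 ∨ P_1 ↔ ¬((P_5 ↔ P_4) ∨ P_3)) = F, ((P_2 ∨ P_1 ↔ ¬((P_5 ↔ P_4) ∨ P_3)) ⊕ P_1) = T, so the formula = F.
Row P_1=T, P_2=T, P_3=T, P_4=T, P_5=T: (P_2 ∨ P_1 ↔ ¬((P_5 ↔ P_4) ∨ P_3)) = F, ((P_2 ∨ P_1 ↔ ¬((P_5 ↔ P_4) ∨ P_3)) ⊕ P_1) = T, so the formula = F.

T, F, F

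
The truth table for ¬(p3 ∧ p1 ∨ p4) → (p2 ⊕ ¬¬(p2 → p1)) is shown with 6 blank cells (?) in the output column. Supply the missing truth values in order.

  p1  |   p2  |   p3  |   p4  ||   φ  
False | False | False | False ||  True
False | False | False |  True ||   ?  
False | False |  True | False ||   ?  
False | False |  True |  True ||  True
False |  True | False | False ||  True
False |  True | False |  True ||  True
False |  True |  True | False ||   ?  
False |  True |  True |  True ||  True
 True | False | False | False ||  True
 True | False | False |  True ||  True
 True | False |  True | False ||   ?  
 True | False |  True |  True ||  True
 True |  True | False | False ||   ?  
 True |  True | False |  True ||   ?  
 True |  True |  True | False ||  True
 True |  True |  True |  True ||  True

True, True, True, True, False, True

Row p1=False, p2=False, p3=False, p4=True: ¬(p3 ∧ p1 ∨ p4) = False, (p2 ⊕ ¬¬(p2 → p1)) = True, so the formula = True.
Row p1=False, p2=False, p3=True, p4=False: ¬(p3 ∧ p1 ∨ p4) = True, (p2 ⊕ ¬¬(p2 → p1)) = True, so the formula = True.
Row p1=False, p2=True, p3=True, p4=False: ¬(p3 ∧ p1 ∨ p4) = True, (p2 ⊕ ¬¬(p2 → p1)) = True, so the formula = True.
Row p1=True, p2=False, p3=True, p4=False: ¬(p3 ∧ p1 ∨ p4) = False, (p2 ⊕ ¬¬(p2 → p1)) = True, so the formula = True.
Row p1=True, p2=True, p3=False, p4=False: ¬(p3 ∧ p1 ∨ p4) = True, (p2 ⊕ ¬¬(p2 → p1)) = False, so the formula = False.
Row p1=True, p2=True, p3=False, p4=True: ¬(p3 ∧ p1 ∨ p4) = False, (p2 ⊕ ¬¬(p2 → p1)) = False, so the formula = True.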